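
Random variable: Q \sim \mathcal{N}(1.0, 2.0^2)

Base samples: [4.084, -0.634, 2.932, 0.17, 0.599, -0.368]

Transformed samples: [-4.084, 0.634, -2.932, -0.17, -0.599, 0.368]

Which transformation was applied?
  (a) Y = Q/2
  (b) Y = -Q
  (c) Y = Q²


Checking option (b) Y = -Q:
  Q = 4.084 -> Y = -4.084 ✓
  Q = -0.634 -> Y = 0.634 ✓
  Q = 2.932 -> Y = -2.932 ✓
All samples match this transformation.

(b) -Q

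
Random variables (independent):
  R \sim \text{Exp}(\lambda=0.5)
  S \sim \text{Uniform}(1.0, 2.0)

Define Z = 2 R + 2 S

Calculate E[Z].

E[Z] = 2*E[R] + 2*E[S]
E[R] = 2
E[S] = 1.5
E[Z] = 2*2 + 2*1.5 = 7

7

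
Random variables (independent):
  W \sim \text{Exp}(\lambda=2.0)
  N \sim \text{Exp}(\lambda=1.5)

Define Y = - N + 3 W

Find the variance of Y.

For independent RVs: Var(aX + bY) = a²Var(X) + b²Var(Y)
Var(W) = 0.25
Var(N) = 0.44444444
Var(Y) = 3²*0.25 + (-1)²*0.44444444
= 9*0.25 + 1*0.44444444 = 2.6944444

2.6944444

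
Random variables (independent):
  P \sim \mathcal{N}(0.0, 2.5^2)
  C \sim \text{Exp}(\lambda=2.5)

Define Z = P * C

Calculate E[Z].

For independent RVs: E[XY] = E[X]*E[Y]
E[P] = 0
E[C] = 0.4
E[Z] = 0 * 0.4 = 0

0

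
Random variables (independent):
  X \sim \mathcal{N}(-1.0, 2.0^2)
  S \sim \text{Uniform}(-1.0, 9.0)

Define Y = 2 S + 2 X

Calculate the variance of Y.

For independent RVs: Var(aX + bY) = a²Var(X) + b²Var(Y)
Var(X) = 4
Var(S) = 8.3333333
Var(Y) = 2²*4 + 2²*8.3333333
= 4*4 + 4*8.3333333 = 49.333333

49.333333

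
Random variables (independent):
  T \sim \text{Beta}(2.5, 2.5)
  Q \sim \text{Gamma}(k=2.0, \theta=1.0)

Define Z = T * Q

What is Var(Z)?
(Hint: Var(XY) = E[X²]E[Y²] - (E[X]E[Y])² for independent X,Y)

Var(XY) = E[X²]E[Y²] - (E[X]E[Y])²
E[T] = 0.5, Var(T) = 0.041666667
E[Q] = 2, Var(Q) = 2
E[T²] = 0.041666667 + 0.5² = 0.29166667
E[Q²] = 2 + 2² = 6
Var(Z) = 0.29166667*6 - (0.5*2)²
= 1.75 - 1 = 0.75

0.75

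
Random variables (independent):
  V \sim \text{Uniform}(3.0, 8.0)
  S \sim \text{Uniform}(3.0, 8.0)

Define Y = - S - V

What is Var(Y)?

For independent RVs: Var(aX + bY) = a²Var(X) + b²Var(Y)
Var(V) = 2.0833333
Var(S) = 2.0833333
Var(Y) = (-1)²*2.0833333 + (-1)²*2.0833333
= 1*2.0833333 + 1*2.0833333 = 4.1666667

4.1666667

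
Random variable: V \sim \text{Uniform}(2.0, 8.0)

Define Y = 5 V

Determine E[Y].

For Y = 5V:
E[Y] = 5 * E[V]
E[V] = (2 + 8)/2 = 5
E[Y] = 5 * 5 = 25

25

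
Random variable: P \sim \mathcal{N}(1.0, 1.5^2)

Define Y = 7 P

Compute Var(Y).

For Y = aP + b: Var(Y) = a² * Var(P)
Var(P) = 1.5^2 = 2.25
Var(Y) = 7² * 2.25 = 49 * 2.25 = 110.25

110.25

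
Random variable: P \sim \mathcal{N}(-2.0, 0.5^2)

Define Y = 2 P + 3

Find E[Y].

For Y = 2P + 3:
E[Y] = 2 * E[P] + 3
E[P] = -2.0 = -2
E[Y] = 2 * (-2) + 3 = -1

-1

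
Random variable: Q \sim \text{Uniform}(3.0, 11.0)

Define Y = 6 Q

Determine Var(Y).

For Y = aQ + b: Var(Y) = a² * Var(Q)
Var(Q) = (11 - 3)^2/12 = 5.3333333
Var(Y) = 6² * 5.3333333 = 36 * 5.3333333 = 192

192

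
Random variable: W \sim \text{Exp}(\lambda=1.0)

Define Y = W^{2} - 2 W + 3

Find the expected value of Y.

E[Y] = 1*E[W²] - 2*E[W] + 3
E[W] = 1
E[W²] = Var(W) + (E[W])² = 1 + 1 = 2
E[Y] = 1*2 - 2*1 + 3 = 3

3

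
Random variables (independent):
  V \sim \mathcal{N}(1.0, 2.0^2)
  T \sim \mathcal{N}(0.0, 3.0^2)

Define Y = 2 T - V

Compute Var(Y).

For independent RVs: Var(aX + bY) = a²Var(X) + b²Var(Y)
Var(V) = 4
Var(T) = 9
Var(Y) = (-1)²*4 + 2²*9
= 1*4 + 4*9 = 40

40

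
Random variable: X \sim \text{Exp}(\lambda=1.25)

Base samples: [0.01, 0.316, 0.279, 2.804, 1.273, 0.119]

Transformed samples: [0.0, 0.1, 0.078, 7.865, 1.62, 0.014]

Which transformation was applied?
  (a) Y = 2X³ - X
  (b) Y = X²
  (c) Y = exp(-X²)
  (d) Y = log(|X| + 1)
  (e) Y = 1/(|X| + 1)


Checking option (b) Y = X²:
  X = 0.01 -> Y = 0.0 ✓
  X = 0.316 -> Y = 0.1 ✓
  X = 0.279 -> Y = 0.078 ✓
All samples match this transformation.

(b) X²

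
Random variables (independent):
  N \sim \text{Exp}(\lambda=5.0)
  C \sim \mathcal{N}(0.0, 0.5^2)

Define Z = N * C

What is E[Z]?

For independent RVs: E[XY] = E[X]*E[Y]
E[N] = 0.2
E[C] = 0
E[Z] = 0.2 * 0 = 0

0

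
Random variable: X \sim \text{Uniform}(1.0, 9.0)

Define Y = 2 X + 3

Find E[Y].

For Y = 2X + 3:
E[Y] = 2 * E[X] + 3
E[X] = (1 + 9)/2 = 5
E[Y] = 2 * 5 + 3 = 13

13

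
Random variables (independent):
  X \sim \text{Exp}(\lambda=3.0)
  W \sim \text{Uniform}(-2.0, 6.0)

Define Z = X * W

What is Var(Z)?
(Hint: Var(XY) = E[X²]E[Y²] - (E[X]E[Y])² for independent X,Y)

Var(XY) = E[X²]E[Y²] - (E[X]E[Y])²
E[X] = 0.33333333, Var(X) = 0.11111111
E[W] = 2, Var(W) = 5.3333333
E[X²] = 0.11111111 + 0.33333333² = 0.22222222
E[W²] = 5.3333333 + 2² = 9.3333333
Var(Z) = 0.22222222*9.3333333 - (0.33333333*2)²
= 2.0740741 - 0.44444444 = 1.6296296

1.6296296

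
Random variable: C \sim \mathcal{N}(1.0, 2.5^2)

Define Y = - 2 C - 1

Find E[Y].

For Y = -2C - 1:
E[Y] = -2 * E[C] - 1
E[C] = 1.0 = 1
E[Y] = -2 * 1 - 1 = -3

-3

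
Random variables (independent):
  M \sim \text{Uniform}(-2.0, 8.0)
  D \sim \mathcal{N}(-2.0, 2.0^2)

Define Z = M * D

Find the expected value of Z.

For independent RVs: E[XY] = E[X]*E[Y]
E[M] = 3
E[D] = -2
E[Z] = 3 * (-2) = -6

-6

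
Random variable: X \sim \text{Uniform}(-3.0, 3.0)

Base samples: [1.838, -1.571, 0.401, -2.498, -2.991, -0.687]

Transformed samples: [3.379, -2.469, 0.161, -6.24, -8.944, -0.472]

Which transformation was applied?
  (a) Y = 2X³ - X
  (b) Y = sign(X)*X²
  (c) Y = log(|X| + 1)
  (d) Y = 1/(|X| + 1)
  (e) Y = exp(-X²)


Checking option (b) Y = sign(X)*X²:
  X = 1.838 -> Y = 3.379 ✓
  X = -1.571 -> Y = -2.469 ✓
  X = 0.401 -> Y = 0.161 ✓
All samples match this transformation.

(b) sign(X)*X²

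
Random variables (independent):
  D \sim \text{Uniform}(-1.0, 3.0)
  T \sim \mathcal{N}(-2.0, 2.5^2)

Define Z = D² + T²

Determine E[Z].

E[Z] = E[D²] + E[T²]
E[D²] = Var(D) + E[D]² = 1.3333333 + 1 = 2.3333333
E[T²] = Var(T) + E[T]² = 6.25 + 4 = 10.25
E[Z] = 2.3333333 + 10.25 = 12.583333

12.583333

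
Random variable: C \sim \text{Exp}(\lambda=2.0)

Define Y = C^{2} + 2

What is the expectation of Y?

E[Y] = 1*E[C²] + 2
E[C] = 0.5
E[C²] = Var(C) + (E[C])² = 0.25 + 0.25 = 0.5
E[Y] = 1*0.5 + 2 = 2.5

2.5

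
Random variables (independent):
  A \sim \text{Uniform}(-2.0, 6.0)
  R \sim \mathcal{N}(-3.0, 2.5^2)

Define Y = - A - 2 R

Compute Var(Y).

For independent RVs: Var(aX + bY) = a²Var(X) + b²Var(Y)
Var(A) = 5.3333333
Var(R) = 6.25
Var(Y) = (-1)²*5.3333333 + (-2)²*6.25
= 1*5.3333333 + 4*6.25 = 30.333333

30.333333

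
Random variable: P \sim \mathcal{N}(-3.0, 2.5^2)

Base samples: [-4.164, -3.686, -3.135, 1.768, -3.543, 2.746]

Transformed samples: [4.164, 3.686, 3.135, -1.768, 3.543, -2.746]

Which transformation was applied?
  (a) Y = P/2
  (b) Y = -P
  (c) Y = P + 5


Checking option (b) Y = -P:
  P = -4.164 -> Y = 4.164 ✓
  P = -3.686 -> Y = 3.686 ✓
  P = -3.135 -> Y = 3.135 ✓
All samples match this transformation.

(b) -P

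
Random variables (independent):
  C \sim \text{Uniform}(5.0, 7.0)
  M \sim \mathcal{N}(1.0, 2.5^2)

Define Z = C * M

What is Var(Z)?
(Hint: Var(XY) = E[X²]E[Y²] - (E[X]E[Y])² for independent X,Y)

Var(XY) = E[X²]E[Y²] - (E[X]E[Y])²
E[C] = 6, Var(C) = 0.33333333
E[M] = 1, Var(M) = 6.25
E[C²] = 0.33333333 + 6² = 36.333333
E[M²] = 6.25 + 1² = 7.25
Var(Z) = 36.333333*7.25 - (6*1)²
= 263.41667 - 36 = 227.41667

227.41667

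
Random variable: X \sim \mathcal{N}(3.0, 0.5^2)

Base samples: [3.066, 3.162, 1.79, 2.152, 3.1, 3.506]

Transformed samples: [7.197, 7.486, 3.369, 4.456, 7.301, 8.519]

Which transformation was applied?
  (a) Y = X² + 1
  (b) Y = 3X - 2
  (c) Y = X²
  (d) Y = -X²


Checking option (b) Y = 3X - 2:
  X = 3.066 -> Y = 7.197 ✓
  X = 3.162 -> Y = 7.486 ✓
  X = 1.79 -> Y = 3.369 ✓
All samples match this transformation.

(b) 3X - 2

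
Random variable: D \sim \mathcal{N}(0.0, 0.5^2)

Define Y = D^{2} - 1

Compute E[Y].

E[Y] = 1*E[D²] - 1
E[D] = 0
E[D²] = Var(D) + (E[D])² = 0.25 + 0 = 0.25
E[Y] = 1*0.25 - 1 = -0.75

-0.75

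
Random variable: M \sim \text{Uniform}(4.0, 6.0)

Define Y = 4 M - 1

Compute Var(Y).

For Y = aM + b: Var(Y) = a² * Var(M)
Var(M) = (6 - 4)^2/12 = 0.33333333
Var(Y) = 4² * 0.33333333 = 16 * 0.33333333 = 5.3333333

5.3333333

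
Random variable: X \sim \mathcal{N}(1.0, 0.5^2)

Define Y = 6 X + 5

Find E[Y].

For Y = 6X + 5:
E[Y] = 6 * E[X] + 5
E[X] = 1.0 = 1
E[Y] = 6 * 1 + 5 = 11

11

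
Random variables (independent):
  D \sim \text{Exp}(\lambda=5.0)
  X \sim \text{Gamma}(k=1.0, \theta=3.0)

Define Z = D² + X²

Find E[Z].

E[Z] = E[D²] + E[X²]
E[D²] = Var(D) + E[D]² = 0.04 + 0.04 = 0.08
E[X²] = Var(X) + E[X]² = 9 + 9 = 18
E[Z] = 0.08 + 18 = 18.08

18.08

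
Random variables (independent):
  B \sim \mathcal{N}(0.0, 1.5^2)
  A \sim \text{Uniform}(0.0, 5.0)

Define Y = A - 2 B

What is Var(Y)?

For independent RVs: Var(aX + bY) = a²Var(X) + b²Var(Y)
Var(B) = 2.25
Var(A) = 2.0833333
Var(Y) = (-2)²*2.25 + 1²*2.0833333
= 4*2.25 + 1*2.0833333 = 11.083333

11.083333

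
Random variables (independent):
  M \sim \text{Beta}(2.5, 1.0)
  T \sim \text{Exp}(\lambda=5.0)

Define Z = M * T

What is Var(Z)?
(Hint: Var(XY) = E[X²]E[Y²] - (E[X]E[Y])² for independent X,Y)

Var(XY) = E[X²]E[Y²] - (E[X]E[Y])²
E[M] = 0.71428571, Var(M) = 0.045351474
E[T] = 0.2, Var(T) = 0.04
E[M²] = 0.045351474 + 0.71428571² = 0.55555556
E[T²] = 0.04 + 0.2² = 0.08
Var(Z) = 0.55555556*0.08 - (0.71428571*0.2)²
= 0.044444444 - 0.020408163 = 0.024036281

0.024036281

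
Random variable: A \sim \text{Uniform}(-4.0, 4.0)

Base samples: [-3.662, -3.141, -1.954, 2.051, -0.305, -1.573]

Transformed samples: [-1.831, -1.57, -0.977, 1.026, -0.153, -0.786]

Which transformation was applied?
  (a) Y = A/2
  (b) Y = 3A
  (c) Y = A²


Checking option (a) Y = A/2:
  A = -3.662 -> Y = -1.831 ✓
  A = -3.141 -> Y = -1.57 ✓
  A = -1.954 -> Y = -0.977 ✓
All samples match this transformation.

(a) A/2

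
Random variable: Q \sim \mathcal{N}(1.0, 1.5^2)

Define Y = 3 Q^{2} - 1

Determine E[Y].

E[Y] = 3*E[Q²] - 1
E[Q] = 1
E[Q²] = Var(Q) + (E[Q])² = 2.25 + 1 = 3.25
E[Y] = 3*3.25 - 1 = 8.75

8.75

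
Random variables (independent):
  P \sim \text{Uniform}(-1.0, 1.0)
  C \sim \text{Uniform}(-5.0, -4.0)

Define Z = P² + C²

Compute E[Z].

E[Z] = E[P²] + E[C²]
E[P²] = Var(P) + E[P]² = 0.33333333 + 0 = 0.33333333
E[C²] = Var(C) + E[C]² = 0.083333333 + 20.25 = 20.333333
E[Z] = 0.33333333 + 20.333333 = 20.666667

20.666667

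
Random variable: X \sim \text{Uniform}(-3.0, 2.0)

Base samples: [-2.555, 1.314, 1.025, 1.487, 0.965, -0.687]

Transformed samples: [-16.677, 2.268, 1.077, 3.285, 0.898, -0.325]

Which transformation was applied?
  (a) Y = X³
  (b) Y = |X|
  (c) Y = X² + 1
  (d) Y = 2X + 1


Checking option (a) Y = X³:
  X = -2.555 -> Y = -16.677 ✓
  X = 1.314 -> Y = 2.268 ✓
  X = 1.025 -> Y = 1.077 ✓
All samples match this transformation.

(a) X³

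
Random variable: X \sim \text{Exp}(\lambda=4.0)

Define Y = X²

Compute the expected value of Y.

Using E[X²] = Var(X) + (E[X])²:
E[X] = 0.25
Var(X) = 1/4.0^2 = 0.0625
E[X²] = 0.0625 + 0.25² = 0.0625 + 0.0625 = 0.125

0.125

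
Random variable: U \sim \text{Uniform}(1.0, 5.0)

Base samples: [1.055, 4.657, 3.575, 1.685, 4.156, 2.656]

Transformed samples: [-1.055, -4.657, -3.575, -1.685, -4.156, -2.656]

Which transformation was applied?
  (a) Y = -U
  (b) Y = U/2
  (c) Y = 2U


Checking option (a) Y = -U:
  U = 1.055 -> Y = -1.055 ✓
  U = 4.657 -> Y = -4.657 ✓
  U = 3.575 -> Y = -3.575 ✓
All samples match this transformation.

(a) -U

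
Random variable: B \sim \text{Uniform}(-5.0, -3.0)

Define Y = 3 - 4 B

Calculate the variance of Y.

For Y = aB + b: Var(Y) = a² * Var(B)
Var(B) = (-3 + 5)^2/12 = 0.33333333
Var(Y) = (-4)² * 0.33333333 = 16 * 0.33333333 = 5.3333333

5.3333333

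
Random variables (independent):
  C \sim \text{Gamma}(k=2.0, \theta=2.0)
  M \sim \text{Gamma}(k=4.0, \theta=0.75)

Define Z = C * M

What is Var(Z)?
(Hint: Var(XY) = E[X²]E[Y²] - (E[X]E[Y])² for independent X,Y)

Var(XY) = E[X²]E[Y²] - (E[X]E[Y])²
E[C] = 4, Var(C) = 8
E[M] = 3, Var(M) = 2.25
E[C²] = 8 + 4² = 24
E[M²] = 2.25 + 3² = 11.25
Var(Z) = 24*11.25 - (4*3)²
= 270 - 144 = 126

126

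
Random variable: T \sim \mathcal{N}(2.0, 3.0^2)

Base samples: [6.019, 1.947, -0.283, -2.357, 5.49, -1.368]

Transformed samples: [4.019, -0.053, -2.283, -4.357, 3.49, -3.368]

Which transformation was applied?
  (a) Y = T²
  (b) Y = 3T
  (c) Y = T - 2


Checking option (c) Y = T - 2:
  T = 6.019 -> Y = 4.019 ✓
  T = 1.947 -> Y = -0.053 ✓
  T = -0.283 -> Y = -2.283 ✓
All samples match this transformation.

(c) T - 2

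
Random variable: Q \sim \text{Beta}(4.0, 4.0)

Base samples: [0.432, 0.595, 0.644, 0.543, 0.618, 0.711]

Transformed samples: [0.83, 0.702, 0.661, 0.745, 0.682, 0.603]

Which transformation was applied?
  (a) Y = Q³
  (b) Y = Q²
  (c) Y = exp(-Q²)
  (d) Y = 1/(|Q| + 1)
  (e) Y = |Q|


Checking option (c) Y = exp(-Q²):
  Q = 0.432 -> Y = 0.83 ✓
  Q = 0.595 -> Y = 0.702 ✓
  Q = 0.644 -> Y = 0.661 ✓
All samples match this transformation.

(c) exp(-Q²)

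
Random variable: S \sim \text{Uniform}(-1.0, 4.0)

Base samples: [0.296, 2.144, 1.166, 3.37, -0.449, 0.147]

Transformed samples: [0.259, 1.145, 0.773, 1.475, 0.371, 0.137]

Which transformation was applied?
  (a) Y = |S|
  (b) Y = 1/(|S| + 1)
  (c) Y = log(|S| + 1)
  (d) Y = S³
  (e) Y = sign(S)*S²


Checking option (c) Y = log(|S| + 1):
  S = 0.296 -> Y = 0.259 ✓
  S = 2.144 -> Y = 1.145 ✓
  S = 1.166 -> Y = 0.773 ✓
All samples match this transformation.

(c) log(|S| + 1)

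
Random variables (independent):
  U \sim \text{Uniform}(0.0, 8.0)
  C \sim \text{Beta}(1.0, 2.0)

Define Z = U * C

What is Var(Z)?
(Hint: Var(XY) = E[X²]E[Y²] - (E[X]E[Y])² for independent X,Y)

Var(XY) = E[X²]E[Y²] - (E[X]E[Y])²
E[U] = 4, Var(U) = 5.3333333
E[C] = 0.33333333, Var(C) = 0.055555556
E[U²] = 5.3333333 + 4² = 21.333333
E[C²] = 0.055555556 + 0.33333333² = 0.16666667
Var(Z) = 21.333333*0.16666667 - (4*0.33333333)²
= 3.5555556 - 1.7777778 = 1.7777778

1.7777778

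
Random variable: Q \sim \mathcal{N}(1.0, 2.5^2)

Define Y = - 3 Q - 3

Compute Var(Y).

For Y = aQ + b: Var(Y) = a² * Var(Q)
Var(Q) = 2.5^2 = 6.25
Var(Y) = (-3)² * 6.25 = 9 * 6.25 = 56.25

56.25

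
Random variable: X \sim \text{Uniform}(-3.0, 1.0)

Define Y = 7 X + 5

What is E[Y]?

For Y = 7X + 5:
E[Y] = 7 * E[X] + 5
E[X] = (-3 + 1)/2 = -1
E[Y] = 7 * (-1) + 5 = -2

-2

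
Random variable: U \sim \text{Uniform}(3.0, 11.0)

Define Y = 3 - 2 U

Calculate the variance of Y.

For Y = aU + b: Var(Y) = a² * Var(U)
Var(U) = (11 - 3)^2/12 = 5.3333333
Var(Y) = (-2)² * 5.3333333 = 4 * 5.3333333 = 21.333333

21.333333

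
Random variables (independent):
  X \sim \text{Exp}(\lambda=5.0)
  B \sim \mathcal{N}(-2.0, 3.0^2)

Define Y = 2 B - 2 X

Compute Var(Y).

For independent RVs: Var(aX + bY) = a²Var(X) + b²Var(Y)
Var(X) = 0.04
Var(B) = 9
Var(Y) = (-2)²*0.04 + 2²*9
= 4*0.04 + 4*9 = 36.16

36.16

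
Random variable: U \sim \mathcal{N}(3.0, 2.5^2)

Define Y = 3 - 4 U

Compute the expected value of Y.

For Y = -4U + 3:
E[Y] = -4 * E[U] + 3
E[U] = 3.0 = 3
E[Y] = -4 * 3 + 3 = -9

-9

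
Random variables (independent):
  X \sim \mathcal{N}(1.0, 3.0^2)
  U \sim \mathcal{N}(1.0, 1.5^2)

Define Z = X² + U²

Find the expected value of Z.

E[Z] = E[X²] + E[U²]
E[X²] = Var(X) + E[X]² = 9 + 1 = 10
E[U²] = Var(U) + E[U]² = 2.25 + 1 = 3.25
E[Z] = 10 + 3.25 = 13.25

13.25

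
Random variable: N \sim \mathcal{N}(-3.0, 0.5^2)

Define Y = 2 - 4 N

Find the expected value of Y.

For Y = -4N + 2:
E[Y] = -4 * E[N] + 2
E[N] = -3.0 = -3
E[Y] = -4 * (-3) + 2 = 14

14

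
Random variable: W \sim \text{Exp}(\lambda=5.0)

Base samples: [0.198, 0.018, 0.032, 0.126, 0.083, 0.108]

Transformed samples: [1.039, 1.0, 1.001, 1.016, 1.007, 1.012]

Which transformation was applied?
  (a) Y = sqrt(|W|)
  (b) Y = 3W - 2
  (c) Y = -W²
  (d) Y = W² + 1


Checking option (d) Y = W² + 1:
  W = 0.198 -> Y = 1.039 ✓
  W = 0.018 -> Y = 1.0 ✓
  W = 0.032 -> Y = 1.001 ✓
All samples match this transformation.

(d) W² + 1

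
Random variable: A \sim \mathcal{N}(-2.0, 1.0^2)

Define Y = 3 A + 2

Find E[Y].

For Y = 3A + 2:
E[Y] = 3 * E[A] + 2
E[A] = -2.0 = -2
E[Y] = 3 * (-2) + 2 = -4

-4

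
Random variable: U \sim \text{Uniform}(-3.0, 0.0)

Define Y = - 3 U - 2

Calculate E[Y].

For Y = -3U - 2:
E[Y] = -3 * E[U] - 2
E[U] = (-3 + 0)/2 = -1.5
E[Y] = -3 * (-1.5) - 2 = 2.5

2.5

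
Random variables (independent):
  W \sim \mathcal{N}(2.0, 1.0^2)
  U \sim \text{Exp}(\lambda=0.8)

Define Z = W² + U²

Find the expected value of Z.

E[Z] = E[W²] + E[U²]
E[W²] = Var(W) + E[W]² = 1 + 4 = 5
E[U²] = Var(U) + E[U]² = 1.5625 + 1.5625 = 3.125
E[Z] = 5 + 3.125 = 8.125

8.125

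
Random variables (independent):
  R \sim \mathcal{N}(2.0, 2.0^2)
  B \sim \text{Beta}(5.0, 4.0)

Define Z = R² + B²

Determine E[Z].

E[Z] = E[R²] + E[B²]
E[R²] = Var(R) + E[R]² = 4 + 4 = 8
E[B²] = Var(B) + E[B]² = 0.024691358 + 0.30864198 = 0.33333333
E[Z] = 8 + 0.33333333 = 8.3333333

8.3333333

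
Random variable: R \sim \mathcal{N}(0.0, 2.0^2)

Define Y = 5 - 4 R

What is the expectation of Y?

For Y = -4R + 5:
E[Y] = -4 * E[R] + 5
E[R] = 0.0 = 0
E[Y] = -4 * 0 + 5 = 5

5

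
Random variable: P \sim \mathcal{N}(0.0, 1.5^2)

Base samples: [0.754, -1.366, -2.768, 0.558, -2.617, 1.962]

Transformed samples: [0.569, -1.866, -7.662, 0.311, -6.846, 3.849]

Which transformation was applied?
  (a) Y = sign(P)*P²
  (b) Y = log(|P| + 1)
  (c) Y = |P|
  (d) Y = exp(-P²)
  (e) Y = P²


Checking option (a) Y = sign(P)*P²:
  P = 0.754 -> Y = 0.569 ✓
  P = -1.366 -> Y = -1.866 ✓
  P = -2.768 -> Y = -7.662 ✓
All samples match this transformation.

(a) sign(P)*P²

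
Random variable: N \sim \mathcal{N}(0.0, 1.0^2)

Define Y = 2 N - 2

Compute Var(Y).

For Y = aN + b: Var(Y) = a² * Var(N)
Var(N) = 1.0^2 = 1
Var(Y) = 2² * 1 = 4 * 1 = 4

4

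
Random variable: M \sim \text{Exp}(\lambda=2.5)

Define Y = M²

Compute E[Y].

Using E[X²] = Var(X) + (E[X])²:
E[M] = 0.4
Var(M) = 1/2.5^2 = 0.16
E[M²] = 0.16 + 0.4² = 0.16 + 0.16 = 0.32

0.32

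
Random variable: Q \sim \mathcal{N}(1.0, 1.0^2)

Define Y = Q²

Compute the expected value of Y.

E[Q²] = Var(Q) + (E[Q])² = 1 + 1 = 2

2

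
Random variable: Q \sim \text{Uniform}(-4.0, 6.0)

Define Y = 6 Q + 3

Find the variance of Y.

For Y = aQ + b: Var(Y) = a² * Var(Q)
Var(Q) = (6 + 4)^2/12 = 8.3333333
Var(Y) = 6² * 8.3333333 = 36 * 8.3333333 = 300

300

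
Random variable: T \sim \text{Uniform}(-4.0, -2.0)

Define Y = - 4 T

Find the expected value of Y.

For Y = -4T:
E[Y] = -4 * E[T]
E[T] = (-4 - 2)/2 = -3
E[Y] = -4 * (-3) = 12

12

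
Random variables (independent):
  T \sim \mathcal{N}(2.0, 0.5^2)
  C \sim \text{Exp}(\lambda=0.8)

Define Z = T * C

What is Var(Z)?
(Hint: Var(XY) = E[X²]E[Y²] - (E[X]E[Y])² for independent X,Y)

Var(XY) = E[X²]E[Y²] - (E[X]E[Y])²
E[T] = 2, Var(T) = 0.25
E[C] = 1.25, Var(C) = 1.5625
E[T²] = 0.25 + 2² = 4.25
E[C²] = 1.5625 + 1.25² = 3.125
Var(Z) = 4.25*3.125 - (2*1.25)²
= 13.28125 - 6.25 = 7.03125

7.03125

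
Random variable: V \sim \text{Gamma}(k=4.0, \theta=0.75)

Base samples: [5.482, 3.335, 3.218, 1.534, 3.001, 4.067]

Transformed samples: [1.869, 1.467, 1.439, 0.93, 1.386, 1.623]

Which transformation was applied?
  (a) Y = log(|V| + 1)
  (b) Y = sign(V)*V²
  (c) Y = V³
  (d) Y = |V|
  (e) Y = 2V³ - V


Checking option (a) Y = log(|V| + 1):
  V = 5.482 -> Y = 1.869 ✓
  V = 3.335 -> Y = 1.467 ✓
  V = 3.218 -> Y = 1.439 ✓
All samples match this transformation.

(a) log(|V| + 1)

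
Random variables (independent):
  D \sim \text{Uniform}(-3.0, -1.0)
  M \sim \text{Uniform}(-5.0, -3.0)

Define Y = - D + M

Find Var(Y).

For independent RVs: Var(aX + bY) = a²Var(X) + b²Var(Y)
Var(D) = 0.33333333
Var(M) = 0.33333333
Var(Y) = (-1)²*0.33333333 + 1²*0.33333333
= 1*0.33333333 + 1*0.33333333 = 0.66666667

0.66666667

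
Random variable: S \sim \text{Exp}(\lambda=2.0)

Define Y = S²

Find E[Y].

E[S²] = Var(S) + (E[S])² = 0.25 + 0.25 = 0.5

0.5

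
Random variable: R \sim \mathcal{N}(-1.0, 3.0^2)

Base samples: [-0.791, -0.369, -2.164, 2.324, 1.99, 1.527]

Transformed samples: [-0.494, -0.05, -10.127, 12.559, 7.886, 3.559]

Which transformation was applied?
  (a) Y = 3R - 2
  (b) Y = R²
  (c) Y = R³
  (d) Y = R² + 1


Checking option (c) Y = R³:
  R = -0.791 -> Y = -0.494 ✓
  R = -0.369 -> Y = -0.05 ✓
  R = -2.164 -> Y = -10.127 ✓
All samples match this transformation.

(c) R³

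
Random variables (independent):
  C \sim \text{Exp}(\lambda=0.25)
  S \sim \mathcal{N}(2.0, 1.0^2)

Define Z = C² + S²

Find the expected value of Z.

E[Z] = E[C²] + E[S²]
E[C²] = Var(C) + E[C]² = 16 + 16 = 32
E[S²] = Var(S) + E[S]² = 1 + 4 = 5
E[Z] = 32 + 5 = 37

37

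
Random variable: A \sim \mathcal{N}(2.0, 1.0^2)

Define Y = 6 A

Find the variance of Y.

For Y = aA + b: Var(Y) = a² * Var(A)
Var(A) = 1.0^2 = 1
Var(Y) = 6² * 1 = 36 * 1 = 36

36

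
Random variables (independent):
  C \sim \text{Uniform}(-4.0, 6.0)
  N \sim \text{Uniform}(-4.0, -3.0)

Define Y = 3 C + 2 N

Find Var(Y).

For independent RVs: Var(aX + bY) = a²Var(X) + b²Var(Y)
Var(C) = 8.3333333
Var(N) = 0.083333333
Var(Y) = 3²*8.3333333 + 2²*0.083333333
= 9*8.3333333 + 4*0.083333333 = 75.333333

75.333333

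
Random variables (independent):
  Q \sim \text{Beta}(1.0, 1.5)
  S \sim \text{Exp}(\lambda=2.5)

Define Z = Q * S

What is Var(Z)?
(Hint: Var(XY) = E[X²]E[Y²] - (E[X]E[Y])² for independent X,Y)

Var(XY) = E[X²]E[Y²] - (E[X]E[Y])²
E[Q] = 0.4, Var(Q) = 0.068571429
E[S] = 0.4, Var(S) = 0.16
E[Q²] = 0.068571429 + 0.4² = 0.22857143
E[S²] = 0.16 + 0.4² = 0.32
Var(Z) = 0.22857143*0.32 - (0.4*0.4)²
= 0.073142857 - 0.0256 = 0.047542857

0.047542857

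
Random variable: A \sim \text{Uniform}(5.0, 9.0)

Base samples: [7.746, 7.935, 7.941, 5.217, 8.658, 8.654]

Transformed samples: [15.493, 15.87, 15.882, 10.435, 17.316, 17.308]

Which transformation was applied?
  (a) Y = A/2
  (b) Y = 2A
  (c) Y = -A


Checking option (b) Y = 2A:
  A = 7.746 -> Y = 15.493 ✓
  A = 7.935 -> Y = 15.87 ✓
  A = 7.941 -> Y = 15.882 ✓
All samples match this transformation.

(b) 2A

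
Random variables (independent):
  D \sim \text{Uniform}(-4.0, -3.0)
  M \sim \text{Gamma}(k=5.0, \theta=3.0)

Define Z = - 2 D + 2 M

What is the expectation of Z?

E[Z] = -2*E[D] + 2*E[M]
E[D] = -3.5
E[M] = 15
E[Z] = -2*(-3.5) + 2*15 = 37

37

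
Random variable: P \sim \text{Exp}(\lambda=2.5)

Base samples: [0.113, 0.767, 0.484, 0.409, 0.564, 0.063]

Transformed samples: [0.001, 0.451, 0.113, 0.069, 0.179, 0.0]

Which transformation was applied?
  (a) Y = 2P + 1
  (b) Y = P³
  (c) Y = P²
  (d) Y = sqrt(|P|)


Checking option (b) Y = P³:
  P = 0.113 -> Y = 0.001 ✓
  P = 0.767 -> Y = 0.451 ✓
  P = 0.484 -> Y = 0.113 ✓
All samples match this transformation.

(b) P³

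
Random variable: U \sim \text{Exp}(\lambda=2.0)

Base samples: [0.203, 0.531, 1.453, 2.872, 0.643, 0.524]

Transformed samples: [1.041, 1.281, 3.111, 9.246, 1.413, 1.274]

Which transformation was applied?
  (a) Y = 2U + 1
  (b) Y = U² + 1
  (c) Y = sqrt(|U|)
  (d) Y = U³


Checking option (b) Y = U² + 1:
  U = 0.203 -> Y = 1.041 ✓
  U = 0.531 -> Y = 1.281 ✓
  U = 1.453 -> Y = 3.111 ✓
All samples match this transformation.

(b) U² + 1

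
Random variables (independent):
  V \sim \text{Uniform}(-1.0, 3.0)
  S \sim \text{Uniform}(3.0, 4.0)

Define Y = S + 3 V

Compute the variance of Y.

For independent RVs: Var(aX + bY) = a²Var(X) + b²Var(Y)
Var(V) = 1.3333333
Var(S) = 0.083333333
Var(Y) = 3²*1.3333333 + 1²*0.083333333
= 9*1.3333333 + 1*0.083333333 = 12.083333

12.083333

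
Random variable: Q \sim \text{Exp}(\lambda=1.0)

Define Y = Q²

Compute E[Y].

Using E[X²] = Var(X) + (E[X])²:
E[Q] = 1
Var(Q) = 1/1.0^2 = 1
E[Q²] = 1 + 1² = 1 + 1 = 2

2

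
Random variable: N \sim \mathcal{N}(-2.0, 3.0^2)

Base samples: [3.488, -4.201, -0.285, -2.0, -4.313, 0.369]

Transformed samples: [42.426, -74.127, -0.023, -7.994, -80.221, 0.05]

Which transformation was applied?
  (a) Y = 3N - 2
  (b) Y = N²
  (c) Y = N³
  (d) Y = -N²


Checking option (c) Y = N³:
  N = 3.488 -> Y = 42.426 ✓
  N = -4.201 -> Y = -74.127 ✓
  N = -0.285 -> Y = -0.023 ✓
All samples match this transformation.

(c) N³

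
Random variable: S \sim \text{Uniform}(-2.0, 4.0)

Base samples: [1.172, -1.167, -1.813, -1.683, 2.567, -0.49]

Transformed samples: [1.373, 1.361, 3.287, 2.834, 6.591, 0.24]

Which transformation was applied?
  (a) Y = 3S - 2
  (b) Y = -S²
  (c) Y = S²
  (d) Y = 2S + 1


Checking option (c) Y = S²:
  S = 1.172 -> Y = 1.373 ✓
  S = -1.167 -> Y = 1.361 ✓
  S = -1.813 -> Y = 3.287 ✓
All samples match this transformation.

(c) S²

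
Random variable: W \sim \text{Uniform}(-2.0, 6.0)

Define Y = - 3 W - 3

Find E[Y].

For Y = -3W - 3:
E[Y] = -3 * E[W] - 3
E[W] = (-2 + 6)/2 = 2
E[Y] = -3 * 2 - 3 = -9

-9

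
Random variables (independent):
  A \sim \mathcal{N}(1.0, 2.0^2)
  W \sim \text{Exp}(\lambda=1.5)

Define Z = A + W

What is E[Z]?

E[Z] = 1*E[A] + 1*E[W]
E[A] = 1
E[W] = 0.66666667
E[Z] = 1*1 + 1*0.66666667 = 1.6666667

1.6666667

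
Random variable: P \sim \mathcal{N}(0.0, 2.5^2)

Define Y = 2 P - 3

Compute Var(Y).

For Y = aP + b: Var(Y) = a² * Var(P)
Var(P) = 2.5^2 = 6.25
Var(Y) = 2² * 6.25 = 4 * 6.25 = 25

25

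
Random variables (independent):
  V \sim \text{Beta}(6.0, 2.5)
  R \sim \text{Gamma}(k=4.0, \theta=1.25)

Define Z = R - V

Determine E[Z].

E[Z] = -1*E[V] + 1*E[R]
E[V] = 0.70588235
E[R] = 5
E[Z] = -1*0.70588235 + 1*5 = 4.2941176

4.2941176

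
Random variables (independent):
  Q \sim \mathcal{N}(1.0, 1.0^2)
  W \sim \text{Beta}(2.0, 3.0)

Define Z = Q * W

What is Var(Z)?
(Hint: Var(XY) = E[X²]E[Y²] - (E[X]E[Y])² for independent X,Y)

Var(XY) = E[X²]E[Y²] - (E[X]E[Y])²
E[Q] = 1, Var(Q) = 1
E[W] = 0.4, Var(W) = 0.04
E[Q²] = 1 + 1² = 2
E[W²] = 0.04 + 0.4² = 0.2
Var(Z) = 2*0.2 - (1*0.4)²
= 0.4 - 0.16 = 0.24

0.24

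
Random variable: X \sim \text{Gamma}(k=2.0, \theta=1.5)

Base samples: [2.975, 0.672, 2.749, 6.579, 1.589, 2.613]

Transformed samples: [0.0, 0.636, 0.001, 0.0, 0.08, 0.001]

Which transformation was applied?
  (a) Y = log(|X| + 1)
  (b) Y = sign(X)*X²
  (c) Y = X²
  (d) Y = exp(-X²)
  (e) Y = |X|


Checking option (d) Y = exp(-X²):
  X = 2.975 -> Y = 0.0 ✓
  X = 0.672 -> Y = 0.636 ✓
  X = 2.749 -> Y = 0.001 ✓
All samples match this transformation.

(d) exp(-X²)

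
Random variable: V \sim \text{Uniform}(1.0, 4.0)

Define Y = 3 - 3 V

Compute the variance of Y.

For Y = aV + b: Var(Y) = a² * Var(V)
Var(V) = (4 - 1)^2/12 = 0.75
Var(Y) = (-3)² * 0.75 = 9 * 0.75 = 6.75

6.75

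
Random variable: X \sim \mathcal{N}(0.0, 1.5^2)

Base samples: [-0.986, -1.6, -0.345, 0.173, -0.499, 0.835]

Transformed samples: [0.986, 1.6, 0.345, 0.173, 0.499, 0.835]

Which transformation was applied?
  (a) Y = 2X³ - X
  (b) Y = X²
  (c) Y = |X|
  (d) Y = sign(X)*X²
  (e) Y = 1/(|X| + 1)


Checking option (c) Y = |X|:
  X = -0.986 -> Y = 0.986 ✓
  X = -1.6 -> Y = 1.6 ✓
  X = -0.345 -> Y = 0.345 ✓
All samples match this transformation.

(c) |X|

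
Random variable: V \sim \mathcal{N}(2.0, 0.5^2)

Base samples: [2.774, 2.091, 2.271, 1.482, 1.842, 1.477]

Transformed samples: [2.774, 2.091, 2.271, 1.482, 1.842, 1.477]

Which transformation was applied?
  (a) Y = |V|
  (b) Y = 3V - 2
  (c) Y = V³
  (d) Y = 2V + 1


Checking option (a) Y = |V|:
  V = 2.774 -> Y = 2.774 ✓
  V = 2.091 -> Y = 2.091 ✓
  V = 2.271 -> Y = 2.271 ✓
All samples match this transformation.

(a) |V|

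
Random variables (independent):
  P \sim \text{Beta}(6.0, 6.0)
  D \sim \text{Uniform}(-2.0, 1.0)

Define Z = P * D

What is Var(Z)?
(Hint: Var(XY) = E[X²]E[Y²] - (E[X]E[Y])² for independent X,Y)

Var(XY) = E[X²]E[Y²] - (E[X]E[Y])²
E[P] = 0.5, Var(P) = 0.019230769
E[D] = -0.5, Var(D) = 0.75
E[P²] = 0.019230769 + 0.5² = 0.26923077
E[D²] = 0.75 + (-0.5)² = 1
Var(Z) = 0.26923077*1 - (0.5*(-0.5))²
= 0.26923077 - 0.0625 = 0.20673077

0.20673077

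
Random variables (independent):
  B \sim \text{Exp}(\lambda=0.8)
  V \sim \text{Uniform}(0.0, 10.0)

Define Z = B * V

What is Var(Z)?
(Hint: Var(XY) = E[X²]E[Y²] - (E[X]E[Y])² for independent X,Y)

Var(XY) = E[X²]E[Y²] - (E[X]E[Y])²
E[B] = 1.25, Var(B) = 1.5625
E[V] = 5, Var(V) = 8.3333333
E[B²] = 1.5625 + 1.25² = 3.125
E[V²] = 8.3333333 + 5² = 33.333333
Var(Z) = 3.125*33.333333 - (1.25*5)²
= 104.16667 - 39.0625 = 65.104167

65.104167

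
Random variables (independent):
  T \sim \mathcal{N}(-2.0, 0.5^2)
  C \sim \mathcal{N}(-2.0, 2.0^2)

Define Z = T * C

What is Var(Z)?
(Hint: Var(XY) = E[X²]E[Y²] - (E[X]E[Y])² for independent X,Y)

Var(XY) = E[X²]E[Y²] - (E[X]E[Y])²
E[T] = -2, Var(T) = 0.25
E[C] = -2, Var(C) = 4
E[T²] = 0.25 + (-2)² = 4.25
E[C²] = 4 + (-2)² = 8
Var(Z) = 4.25*8 - (-2*(-2))²
= 34 - 16 = 18

18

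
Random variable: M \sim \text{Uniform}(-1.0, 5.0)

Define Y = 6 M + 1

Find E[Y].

For Y = 6M + 1:
E[Y] = 6 * E[M] + 1
E[M] = (-1 + 5)/2 = 2
E[Y] = 6 * 2 + 1 = 13

13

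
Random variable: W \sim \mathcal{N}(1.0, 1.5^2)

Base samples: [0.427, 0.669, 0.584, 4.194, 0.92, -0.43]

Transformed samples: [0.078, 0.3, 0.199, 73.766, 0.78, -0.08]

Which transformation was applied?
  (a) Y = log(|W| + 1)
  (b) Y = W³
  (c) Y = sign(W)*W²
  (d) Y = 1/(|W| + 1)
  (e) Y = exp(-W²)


Checking option (b) Y = W³:
  W = 0.427 -> Y = 0.078 ✓
  W = 0.669 -> Y = 0.3 ✓
  W = 0.584 -> Y = 0.199 ✓
All samples match this transformation.

(b) W³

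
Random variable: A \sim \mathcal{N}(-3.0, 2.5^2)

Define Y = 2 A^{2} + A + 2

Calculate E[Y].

E[Y] = 2*E[A²] + 1*E[A] + 2
E[A] = -3
E[A²] = Var(A) + (E[A])² = 6.25 + 9 = 15.25
E[Y] = 2*15.25 + 1*(-3) + 2 = 29.5

29.5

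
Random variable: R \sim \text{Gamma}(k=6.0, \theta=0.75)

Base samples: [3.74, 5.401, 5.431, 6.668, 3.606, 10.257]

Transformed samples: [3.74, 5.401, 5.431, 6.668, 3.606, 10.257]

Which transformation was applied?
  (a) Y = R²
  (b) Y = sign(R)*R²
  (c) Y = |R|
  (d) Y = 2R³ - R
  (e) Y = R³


Checking option (c) Y = |R|:
  R = 3.74 -> Y = 3.74 ✓
  R = 5.401 -> Y = 5.401 ✓
  R = 5.431 -> Y = 5.431 ✓
All samples match this transformation.

(c) |R|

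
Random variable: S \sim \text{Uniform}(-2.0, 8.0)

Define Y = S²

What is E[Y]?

Using E[X²] = Var(X) + (E[X])²:
E[S] = 3
Var(S) = (8 + 2)^2/12 = 8.3333333
E[S²] = 8.3333333 + 3² = 8.3333333 + 9 = 17.333333

17.333333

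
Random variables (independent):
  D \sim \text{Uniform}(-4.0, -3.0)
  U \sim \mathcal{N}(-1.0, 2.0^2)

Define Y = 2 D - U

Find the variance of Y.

For independent RVs: Var(aX + bY) = a²Var(X) + b²Var(Y)
Var(D) = 0.083333333
Var(U) = 4
Var(Y) = 2²*0.083333333 + (-1)²*4
= 4*0.083333333 + 1*4 = 4.3333333

4.3333333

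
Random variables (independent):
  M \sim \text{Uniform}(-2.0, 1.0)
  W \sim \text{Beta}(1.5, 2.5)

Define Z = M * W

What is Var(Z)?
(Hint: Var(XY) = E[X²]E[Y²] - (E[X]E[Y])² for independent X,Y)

Var(XY) = E[X²]E[Y²] - (E[X]E[Y])²
E[M] = -0.5, Var(M) = 0.75
E[W] = 0.375, Var(W) = 0.046875
E[M²] = 0.75 + (-0.5)² = 1
E[W²] = 0.046875 + 0.375² = 0.1875
Var(Z) = 1*0.1875 - (-0.5*0.375)²
= 0.1875 - 0.03515625 = 0.15234375

0.15234375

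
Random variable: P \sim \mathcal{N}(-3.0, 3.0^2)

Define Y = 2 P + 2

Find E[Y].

For Y = 2P + 2:
E[Y] = 2 * E[P] + 2
E[P] = -3.0 = -3
E[Y] = 2 * (-3) + 2 = -4

-4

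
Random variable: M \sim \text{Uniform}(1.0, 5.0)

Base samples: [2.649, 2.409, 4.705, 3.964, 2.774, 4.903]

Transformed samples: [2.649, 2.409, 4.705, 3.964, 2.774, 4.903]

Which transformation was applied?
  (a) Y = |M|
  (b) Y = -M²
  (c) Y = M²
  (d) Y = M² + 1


Checking option (a) Y = |M|:
  M = 2.649 -> Y = 2.649 ✓
  M = 2.409 -> Y = 2.409 ✓
  M = 4.705 -> Y = 4.705 ✓
All samples match this transformation.

(a) |M|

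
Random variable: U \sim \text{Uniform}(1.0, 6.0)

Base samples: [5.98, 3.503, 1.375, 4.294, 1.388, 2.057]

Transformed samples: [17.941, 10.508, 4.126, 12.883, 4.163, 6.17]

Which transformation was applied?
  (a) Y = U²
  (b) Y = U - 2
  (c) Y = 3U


Checking option (c) Y = 3U:
  U = 5.98 -> Y = 17.941 ✓
  U = 3.503 -> Y = 10.508 ✓
  U = 1.375 -> Y = 4.126 ✓
All samples match this transformation.

(c) 3U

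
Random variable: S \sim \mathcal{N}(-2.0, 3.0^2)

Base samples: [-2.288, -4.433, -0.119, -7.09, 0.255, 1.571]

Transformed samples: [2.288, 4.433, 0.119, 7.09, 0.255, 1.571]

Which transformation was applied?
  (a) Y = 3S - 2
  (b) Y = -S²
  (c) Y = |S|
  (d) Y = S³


Checking option (c) Y = |S|:
  S = -2.288 -> Y = 2.288 ✓
  S = -4.433 -> Y = 4.433 ✓
  S = -0.119 -> Y = 0.119 ✓
All samples match this transformation.

(c) |S|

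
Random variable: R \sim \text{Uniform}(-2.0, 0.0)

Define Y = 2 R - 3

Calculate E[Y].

For Y = 2R - 3:
E[Y] = 2 * E[R] - 3
E[R] = (-2 + 0)/2 = -1
E[Y] = 2 * (-1) - 3 = -5

-5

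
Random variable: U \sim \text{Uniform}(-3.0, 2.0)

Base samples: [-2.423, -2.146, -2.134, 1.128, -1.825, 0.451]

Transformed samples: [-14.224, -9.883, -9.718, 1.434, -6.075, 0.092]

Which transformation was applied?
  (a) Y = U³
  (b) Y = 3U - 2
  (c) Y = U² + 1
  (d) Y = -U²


Checking option (a) Y = U³:
  U = -2.423 -> Y = -14.224 ✓
  U = -2.146 -> Y = -9.883 ✓
  U = -2.134 -> Y = -9.718 ✓
All samples match this transformation.

(a) U³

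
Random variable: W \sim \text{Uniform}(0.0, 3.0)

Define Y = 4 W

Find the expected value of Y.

For Y = 4W:
E[Y] = 4 * E[W]
E[W] = (0 + 3)/2 = 1.5
E[Y] = 4 * 1.5 = 6

6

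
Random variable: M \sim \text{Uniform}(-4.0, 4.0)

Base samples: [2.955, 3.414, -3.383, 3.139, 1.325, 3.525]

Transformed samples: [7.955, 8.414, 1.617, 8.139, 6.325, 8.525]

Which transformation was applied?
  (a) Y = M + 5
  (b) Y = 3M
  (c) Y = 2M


Checking option (a) Y = M + 5:
  M = 2.955 -> Y = 7.955 ✓
  M = 3.414 -> Y = 8.414 ✓
  M = -3.383 -> Y = 1.617 ✓
All samples match this transformation.

(a) M + 5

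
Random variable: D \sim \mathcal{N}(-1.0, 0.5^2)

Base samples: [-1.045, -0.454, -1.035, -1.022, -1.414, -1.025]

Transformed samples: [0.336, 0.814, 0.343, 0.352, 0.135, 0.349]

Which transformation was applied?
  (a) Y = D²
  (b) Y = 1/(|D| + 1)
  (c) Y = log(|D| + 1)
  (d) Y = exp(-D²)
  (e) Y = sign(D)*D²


Checking option (d) Y = exp(-D²):
  D = -1.045 -> Y = 0.336 ✓
  D = -0.454 -> Y = 0.814 ✓
  D = -1.035 -> Y = 0.343 ✓
All samples match this transformation.

(d) exp(-D²)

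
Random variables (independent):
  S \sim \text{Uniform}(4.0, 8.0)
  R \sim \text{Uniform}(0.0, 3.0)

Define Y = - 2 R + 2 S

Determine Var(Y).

For independent RVs: Var(aX + bY) = a²Var(X) + b²Var(Y)
Var(S) = 1.3333333
Var(R) = 0.75
Var(Y) = 2²*1.3333333 + (-2)²*0.75
= 4*1.3333333 + 4*0.75 = 8.3333333

8.3333333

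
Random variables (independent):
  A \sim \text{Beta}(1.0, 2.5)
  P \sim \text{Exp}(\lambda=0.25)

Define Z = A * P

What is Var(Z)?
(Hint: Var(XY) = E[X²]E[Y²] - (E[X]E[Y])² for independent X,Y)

Var(XY) = E[X²]E[Y²] - (E[X]E[Y])²
E[A] = 0.28571429, Var(A) = 0.045351474
E[P] = 4, Var(P) = 16
E[A²] = 0.045351474 + 0.28571429² = 0.12698413
E[P²] = 16 + 4² = 32
Var(Z) = 0.12698413*32 - (0.28571429*4)²
= 4.0634921 - 1.3061224 = 2.7573696

2.7573696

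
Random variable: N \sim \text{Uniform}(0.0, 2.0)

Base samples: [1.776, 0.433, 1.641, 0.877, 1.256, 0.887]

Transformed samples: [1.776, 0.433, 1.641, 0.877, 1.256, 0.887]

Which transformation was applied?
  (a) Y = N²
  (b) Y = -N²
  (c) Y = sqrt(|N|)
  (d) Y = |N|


Checking option (d) Y = |N|:
  N = 1.776 -> Y = 1.776 ✓
  N = 0.433 -> Y = 0.433 ✓
  N = 1.641 -> Y = 1.641 ✓
All samples match this transformation.

(d) |N|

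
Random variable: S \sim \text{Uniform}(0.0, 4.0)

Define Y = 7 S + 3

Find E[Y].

For Y = 7S + 3:
E[Y] = 7 * E[S] + 3
E[S] = (0 + 4)/2 = 2
E[Y] = 7 * 2 + 3 = 17

17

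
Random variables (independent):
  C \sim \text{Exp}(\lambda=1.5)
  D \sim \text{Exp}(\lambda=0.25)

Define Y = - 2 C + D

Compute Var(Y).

For independent RVs: Var(aX + bY) = a²Var(X) + b²Var(Y)
Var(C) = 0.44444444
Var(D) = 16
Var(Y) = (-2)²*0.44444444 + 1²*16
= 4*0.44444444 + 1*16 = 17.777778

17.777778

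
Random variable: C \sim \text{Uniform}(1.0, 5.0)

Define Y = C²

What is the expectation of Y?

Using E[X²] = Var(X) + (E[X])²:
E[C] = 3
Var(C) = (5 - 1)^2/12 = 1.3333333
E[C²] = 1.3333333 + 3² = 1.3333333 + 9 = 10.333333

10.333333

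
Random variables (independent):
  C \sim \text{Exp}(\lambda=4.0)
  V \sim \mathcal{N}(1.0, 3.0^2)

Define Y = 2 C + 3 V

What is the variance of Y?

For independent RVs: Var(aX + bY) = a²Var(X) + b²Var(Y)
Var(C) = 0.0625
Var(V) = 9
Var(Y) = 2²*0.0625 + 3²*9
= 4*0.0625 + 9*9 = 81.25

81.25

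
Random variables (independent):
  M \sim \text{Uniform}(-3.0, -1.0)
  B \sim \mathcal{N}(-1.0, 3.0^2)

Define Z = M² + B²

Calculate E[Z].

E[Z] = E[M²] + E[B²]
E[M²] = Var(M) + E[M]² = 0.33333333 + 4 = 4.3333333
E[B²] = Var(B) + E[B]² = 9 + 1 = 10
E[Z] = 4.3333333 + 10 = 14.333333

14.333333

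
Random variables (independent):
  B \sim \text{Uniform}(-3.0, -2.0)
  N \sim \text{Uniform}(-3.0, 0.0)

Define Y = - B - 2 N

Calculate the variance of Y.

For independent RVs: Var(aX + bY) = a²Var(X) + b²Var(Y)
Var(B) = 0.083333333
Var(N) = 0.75
Var(Y) = (-1)²*0.083333333 + (-2)²*0.75
= 1*0.083333333 + 4*0.75 = 3.0833333

3.0833333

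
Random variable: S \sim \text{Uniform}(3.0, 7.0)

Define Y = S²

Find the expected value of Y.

E[S²] = Var(S) + (E[S])² = 1.3333333 + 25 = 26.333333

26.333333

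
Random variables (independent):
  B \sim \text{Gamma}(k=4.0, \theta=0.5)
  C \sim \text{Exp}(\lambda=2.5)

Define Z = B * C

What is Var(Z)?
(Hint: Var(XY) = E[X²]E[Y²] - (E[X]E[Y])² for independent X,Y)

Var(XY) = E[X²]E[Y²] - (E[X]E[Y])²
E[B] = 2, Var(B) = 1
E[C] = 0.4, Var(C) = 0.16
E[B²] = 1 + 2² = 5
E[C²] = 0.16 + 0.4² = 0.32
Var(Z) = 5*0.32 - (2*0.4)²
= 1.6 - 0.64 = 0.96

0.96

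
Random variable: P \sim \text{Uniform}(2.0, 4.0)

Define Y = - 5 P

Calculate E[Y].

For Y = -5P:
E[Y] = -5 * E[P]
E[P] = (2 + 4)/2 = 3
E[Y] = -5 * 3 = -15

-15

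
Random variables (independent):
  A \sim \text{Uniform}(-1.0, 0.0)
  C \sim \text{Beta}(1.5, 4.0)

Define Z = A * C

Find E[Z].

For independent RVs: E[XY] = E[X]*E[Y]
E[A] = -0.5
E[C] = 0.27272727
E[Z] = -0.5 * 0.27272727 = -0.13636364

-0.13636364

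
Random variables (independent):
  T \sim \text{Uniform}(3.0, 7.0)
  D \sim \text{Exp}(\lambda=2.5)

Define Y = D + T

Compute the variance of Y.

For independent RVs: Var(aX + bY) = a²Var(X) + b²Var(Y)
Var(T) = 1.3333333
Var(D) = 0.16
Var(Y) = 1²*1.3333333 + 1²*0.16
= 1*1.3333333 + 1*0.16 = 1.4933333

1.4933333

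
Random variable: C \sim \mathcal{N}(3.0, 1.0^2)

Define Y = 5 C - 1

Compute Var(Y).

For Y = aC + b: Var(Y) = a² * Var(C)
Var(C) = 1.0^2 = 1
Var(Y) = 5² * 1 = 25 * 1 = 25

25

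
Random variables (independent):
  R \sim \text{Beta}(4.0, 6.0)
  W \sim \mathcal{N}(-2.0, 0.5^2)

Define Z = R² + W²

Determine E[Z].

E[Z] = E[R²] + E[W²]
E[R²] = Var(R) + E[R]² = 0.021818182 + 0.16 = 0.18181818
E[W²] = Var(W) + E[W]² = 0.25 + 4 = 4.25
E[Z] = 0.18181818 + 4.25 = 4.4318182

4.4318182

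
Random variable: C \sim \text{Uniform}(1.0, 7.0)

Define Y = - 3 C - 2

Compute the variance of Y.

For Y = aC + b: Var(Y) = a² * Var(C)
Var(C) = (7 - 1)^2/12 = 3
Var(Y) = (-3)² * 3 = 9 * 3 = 27

27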